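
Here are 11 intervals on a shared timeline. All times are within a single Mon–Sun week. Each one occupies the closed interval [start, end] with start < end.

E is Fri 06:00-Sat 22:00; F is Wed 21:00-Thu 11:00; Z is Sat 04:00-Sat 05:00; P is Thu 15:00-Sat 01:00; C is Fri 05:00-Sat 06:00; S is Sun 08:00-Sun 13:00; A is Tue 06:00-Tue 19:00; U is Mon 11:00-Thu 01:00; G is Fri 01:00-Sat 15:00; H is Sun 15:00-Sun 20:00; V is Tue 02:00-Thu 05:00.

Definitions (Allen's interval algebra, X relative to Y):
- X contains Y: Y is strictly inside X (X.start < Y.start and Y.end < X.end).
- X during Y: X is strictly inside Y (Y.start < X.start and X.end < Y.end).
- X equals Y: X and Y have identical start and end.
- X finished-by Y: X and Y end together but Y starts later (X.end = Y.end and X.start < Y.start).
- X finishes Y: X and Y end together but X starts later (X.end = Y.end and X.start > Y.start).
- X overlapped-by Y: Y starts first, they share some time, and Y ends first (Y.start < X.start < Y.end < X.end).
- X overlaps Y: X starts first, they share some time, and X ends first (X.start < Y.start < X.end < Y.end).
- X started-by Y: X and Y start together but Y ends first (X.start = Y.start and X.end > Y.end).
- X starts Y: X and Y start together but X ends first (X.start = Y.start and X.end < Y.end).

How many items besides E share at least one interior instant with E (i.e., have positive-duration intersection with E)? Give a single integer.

4

Target E = [Fri 06:00, Sat 22:00].
A [Tue 06:00, Tue 19:00] → before → no.
C [Fri 05:00, Sat 06:00] → overlaps → counts.
F [Wed 21:00, Thu 11:00] → before → no.
G [Fri 01:00, Sat 15:00] → overlaps → counts.
H [Sun 15:00, Sun 20:00] → after → no.
P [Thu 15:00, Sat 01:00] → overlaps → counts.
S [Sun 08:00, Sun 13:00] → after → no.
U [Mon 11:00, Thu 01:00] → before → no.
V [Tue 02:00, Thu 05:00] → before → no.
Z [Sat 04:00, Sat 05:00] → during → counts.
Total: 4.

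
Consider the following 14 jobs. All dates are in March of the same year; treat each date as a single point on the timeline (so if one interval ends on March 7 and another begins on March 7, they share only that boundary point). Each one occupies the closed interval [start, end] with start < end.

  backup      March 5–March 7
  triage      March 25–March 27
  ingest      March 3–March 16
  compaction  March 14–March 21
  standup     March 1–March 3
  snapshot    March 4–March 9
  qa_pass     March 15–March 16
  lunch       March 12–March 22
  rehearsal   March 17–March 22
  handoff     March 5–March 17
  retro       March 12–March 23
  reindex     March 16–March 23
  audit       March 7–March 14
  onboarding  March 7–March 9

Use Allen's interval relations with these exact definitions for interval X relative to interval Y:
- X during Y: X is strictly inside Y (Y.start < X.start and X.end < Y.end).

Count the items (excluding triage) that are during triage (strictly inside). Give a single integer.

0

Target triage = [March 25, March 27].
audit [March 7, March 14] → before → no.
backup [March 5, March 7] → before → no.
compaction [March 14, March 21] → before → no.
handoff [March 5, March 17] → before → no.
ingest [March 3, March 16] → before → no.
lunch [March 12, March 22] → before → no.
onboarding [March 7, March 9] → before → no.
qa_pass [March 15, March 16] → before → no.
rehearsal [March 17, March 22] → before → no.
reindex [March 16, March 23] → before → no.
retro [March 12, March 23] → before → no.
snapshot [March 4, March 9] → before → no.
standup [March 1, March 3] → before → no.
Total: 0.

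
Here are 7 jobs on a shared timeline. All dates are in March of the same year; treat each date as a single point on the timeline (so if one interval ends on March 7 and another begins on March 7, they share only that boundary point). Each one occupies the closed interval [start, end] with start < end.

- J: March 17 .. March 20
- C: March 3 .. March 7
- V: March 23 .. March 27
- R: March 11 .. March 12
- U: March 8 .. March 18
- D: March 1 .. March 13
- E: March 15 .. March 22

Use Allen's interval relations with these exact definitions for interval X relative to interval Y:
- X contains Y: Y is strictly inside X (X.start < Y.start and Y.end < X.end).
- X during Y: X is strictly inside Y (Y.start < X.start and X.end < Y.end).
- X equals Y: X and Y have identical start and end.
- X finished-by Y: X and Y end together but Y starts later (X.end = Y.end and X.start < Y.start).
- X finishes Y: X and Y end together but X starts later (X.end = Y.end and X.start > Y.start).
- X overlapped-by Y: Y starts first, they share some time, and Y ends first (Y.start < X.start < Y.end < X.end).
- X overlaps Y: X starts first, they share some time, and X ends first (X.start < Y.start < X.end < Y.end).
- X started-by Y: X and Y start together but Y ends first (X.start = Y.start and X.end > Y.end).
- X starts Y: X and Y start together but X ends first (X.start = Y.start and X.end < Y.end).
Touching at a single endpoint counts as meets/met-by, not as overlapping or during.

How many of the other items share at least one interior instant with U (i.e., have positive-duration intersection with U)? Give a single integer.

Target U = [March 8, March 18].
C [March 3, March 7] → before → no.
D [March 1, March 13] → overlaps → counts.
E [March 15, March 22] → overlapped-by → counts.
J [March 17, March 20] → overlapped-by → counts.
R [March 11, March 12] → during → counts.
V [March 23, March 27] → after → no.
Total: 4.

4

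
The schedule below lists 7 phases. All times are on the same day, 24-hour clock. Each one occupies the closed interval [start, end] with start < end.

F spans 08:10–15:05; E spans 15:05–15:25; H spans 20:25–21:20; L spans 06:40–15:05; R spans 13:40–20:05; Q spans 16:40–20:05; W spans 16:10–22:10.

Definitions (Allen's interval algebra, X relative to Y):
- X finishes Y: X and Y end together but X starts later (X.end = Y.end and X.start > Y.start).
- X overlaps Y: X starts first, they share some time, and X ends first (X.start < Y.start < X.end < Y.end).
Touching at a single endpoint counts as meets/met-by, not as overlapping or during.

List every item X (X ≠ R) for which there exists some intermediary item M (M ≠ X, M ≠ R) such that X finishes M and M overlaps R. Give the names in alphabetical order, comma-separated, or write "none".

Target R = [13:40, 20:05].
Intermediaries M with M overlaps R: F, L.
Via F — items with X finishes F: none.
Via L — items with X finishes L: F.
Union: F.

F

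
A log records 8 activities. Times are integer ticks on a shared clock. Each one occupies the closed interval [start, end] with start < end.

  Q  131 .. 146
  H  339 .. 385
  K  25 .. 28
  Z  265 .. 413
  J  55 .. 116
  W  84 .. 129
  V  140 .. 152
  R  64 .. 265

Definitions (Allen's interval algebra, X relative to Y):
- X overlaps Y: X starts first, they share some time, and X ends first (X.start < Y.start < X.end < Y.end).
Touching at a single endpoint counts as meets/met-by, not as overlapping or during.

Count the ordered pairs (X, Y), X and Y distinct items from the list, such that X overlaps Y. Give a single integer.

Checking all 56 ordered pairs for relation 'overlaps'; matching pairs in alphabetical order:
(J, R): J overlaps R ✓
(J, W): J overlaps W ✓
(Q, V): Q overlaps V ✓
Count: 3.

3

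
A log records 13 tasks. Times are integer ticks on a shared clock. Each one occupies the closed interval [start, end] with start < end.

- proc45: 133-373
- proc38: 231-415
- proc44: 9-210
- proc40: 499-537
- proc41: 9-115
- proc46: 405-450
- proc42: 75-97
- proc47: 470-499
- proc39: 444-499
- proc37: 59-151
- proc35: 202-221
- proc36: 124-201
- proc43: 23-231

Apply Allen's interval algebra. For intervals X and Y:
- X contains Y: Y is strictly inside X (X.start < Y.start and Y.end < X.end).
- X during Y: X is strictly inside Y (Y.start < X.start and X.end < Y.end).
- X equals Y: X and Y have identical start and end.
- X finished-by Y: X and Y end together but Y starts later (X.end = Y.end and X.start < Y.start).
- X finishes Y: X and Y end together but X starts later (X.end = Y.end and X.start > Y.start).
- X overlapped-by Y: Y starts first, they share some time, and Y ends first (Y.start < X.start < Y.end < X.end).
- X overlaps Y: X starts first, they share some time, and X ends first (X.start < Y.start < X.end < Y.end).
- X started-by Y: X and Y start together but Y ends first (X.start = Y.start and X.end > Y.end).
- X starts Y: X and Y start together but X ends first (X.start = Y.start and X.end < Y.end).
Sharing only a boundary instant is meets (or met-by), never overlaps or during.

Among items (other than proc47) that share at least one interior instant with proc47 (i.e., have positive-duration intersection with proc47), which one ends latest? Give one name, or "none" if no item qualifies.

Target proc47 = [470, 499].
proc35 [202, 221] → before → excluded.
proc36 [124, 201] → before → excluded.
proc37 [59, 151] → before → excluded.
proc38 [231, 415] → before → excluded.
proc39 [444, 499] → finished-by → candidate.
proc40 [499, 537] → met-by → excluded.
proc41 [9, 115] → before → excluded.
proc42 [75, 97] → before → excluded.
proc43 [23, 231] → before → excluded.
proc44 [9, 210] → before → excluded.
proc45 [133, 373] → before → excluded.
proc46 [405, 450] → before → excluded.
Among candidates, latest end is 499 → proc39.

proc39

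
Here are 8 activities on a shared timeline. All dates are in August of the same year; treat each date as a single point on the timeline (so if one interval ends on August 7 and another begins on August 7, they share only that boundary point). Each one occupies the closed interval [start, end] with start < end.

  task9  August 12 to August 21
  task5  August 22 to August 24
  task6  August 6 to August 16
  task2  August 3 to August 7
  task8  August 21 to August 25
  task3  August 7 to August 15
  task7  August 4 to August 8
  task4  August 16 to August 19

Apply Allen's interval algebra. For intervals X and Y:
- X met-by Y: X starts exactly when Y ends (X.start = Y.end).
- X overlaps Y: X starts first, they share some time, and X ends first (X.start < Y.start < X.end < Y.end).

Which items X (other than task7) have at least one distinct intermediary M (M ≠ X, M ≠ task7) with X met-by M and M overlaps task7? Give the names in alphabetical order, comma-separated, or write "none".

Target task7 = [August 4, August 8].
Intermediaries M with M overlaps task7: task2.
Via task2 — items with X met-by task2: task3.
Union: task3.

task3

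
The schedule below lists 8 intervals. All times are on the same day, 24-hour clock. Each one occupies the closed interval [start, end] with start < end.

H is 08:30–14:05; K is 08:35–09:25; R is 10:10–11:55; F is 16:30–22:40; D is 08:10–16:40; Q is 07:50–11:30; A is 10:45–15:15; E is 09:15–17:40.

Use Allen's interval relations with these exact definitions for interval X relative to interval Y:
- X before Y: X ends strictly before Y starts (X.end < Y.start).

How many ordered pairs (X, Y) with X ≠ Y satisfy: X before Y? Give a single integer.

Checking all 56 ordered pairs for relation 'before'; matching pairs in alphabetical order:
(A, F): A before F ✓
(H, F): H before F ✓
(K, A): K before A ✓
(K, F): K before F ✓
(K, R): K before R ✓
(Q, F): Q before F ✓
(R, F): R before F ✓
Count: 7.

7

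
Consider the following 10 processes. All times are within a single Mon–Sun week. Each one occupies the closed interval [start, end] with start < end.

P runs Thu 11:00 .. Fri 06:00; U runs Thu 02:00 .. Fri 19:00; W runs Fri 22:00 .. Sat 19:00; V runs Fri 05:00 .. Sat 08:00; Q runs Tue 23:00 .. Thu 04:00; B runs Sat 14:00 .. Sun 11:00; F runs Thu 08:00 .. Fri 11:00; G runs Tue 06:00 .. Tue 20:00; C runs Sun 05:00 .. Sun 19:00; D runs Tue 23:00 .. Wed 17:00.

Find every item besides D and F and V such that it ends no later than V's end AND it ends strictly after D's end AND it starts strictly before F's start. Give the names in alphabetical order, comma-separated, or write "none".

Conditions: its end is no later than V's end (X.end <= Sat 08:00) AND its end is strictly after D's end (X.end > Wed 17:00) AND its start is strictly before F's start (X.start < Thu 08:00).
B: end Sun 11:00 <= Sat 08:00? ✗; end Sun 11:00 > Wed 17:00? ✓; start Sat 14:00 < Thu 08:00? ✗ → no.
C: end Sun 19:00 <= Sat 08:00? ✗; end Sun 19:00 > Wed 17:00? ✓; start Sun 05:00 < Thu 08:00? ✗ → no.
G: end Tue 20:00 <= Sat 08:00? ✓; end Tue 20:00 > Wed 17:00? ✗; start Tue 06:00 < Thu 08:00? ✓ → no.
P: end Fri 06:00 <= Sat 08:00? ✓; end Fri 06:00 > Wed 17:00? ✓; start Thu 11:00 < Thu 08:00? ✗ → no.
Q: end Thu 04:00 <= Sat 08:00? ✓; end Thu 04:00 > Wed 17:00? ✓; start Tue 23:00 < Thu 08:00? ✓ → yes.
U: end Fri 19:00 <= Sat 08:00? ✓; end Fri 19:00 > Wed 17:00? ✓; start Thu 02:00 < Thu 08:00? ✓ → yes.
W: end Sat 19:00 <= Sat 08:00? ✗; end Sat 19:00 > Wed 17:00? ✓; start Fri 22:00 < Thu 08:00? ✗ → no.
Result: Q, U.

Q, U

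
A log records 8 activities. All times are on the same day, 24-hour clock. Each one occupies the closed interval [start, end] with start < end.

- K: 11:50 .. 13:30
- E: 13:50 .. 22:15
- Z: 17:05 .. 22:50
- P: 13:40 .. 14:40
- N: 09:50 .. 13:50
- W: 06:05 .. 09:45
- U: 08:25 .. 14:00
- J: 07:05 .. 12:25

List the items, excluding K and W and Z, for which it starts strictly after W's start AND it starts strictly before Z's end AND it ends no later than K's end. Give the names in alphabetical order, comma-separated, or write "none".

J

Conditions: its start is strictly after W's start (X.start > 06:05) AND its start is strictly before Z's end (X.start < 22:50) AND its end is no later than K's end (X.end <= 13:30).
E: start 13:50 > 06:05? ✓; start 13:50 < 22:50? ✓; end 22:15 <= 13:30? ✗ → no.
J: start 07:05 > 06:05? ✓; start 07:05 < 22:50? ✓; end 12:25 <= 13:30? ✓ → yes.
N: start 09:50 > 06:05? ✓; start 09:50 < 22:50? ✓; end 13:50 <= 13:30? ✗ → no.
P: start 13:40 > 06:05? ✓; start 13:40 < 22:50? ✓; end 14:40 <= 13:30? ✗ → no.
U: start 08:25 > 06:05? ✓; start 08:25 < 22:50? ✓; end 14:00 <= 13:30? ✗ → no.
Result: J.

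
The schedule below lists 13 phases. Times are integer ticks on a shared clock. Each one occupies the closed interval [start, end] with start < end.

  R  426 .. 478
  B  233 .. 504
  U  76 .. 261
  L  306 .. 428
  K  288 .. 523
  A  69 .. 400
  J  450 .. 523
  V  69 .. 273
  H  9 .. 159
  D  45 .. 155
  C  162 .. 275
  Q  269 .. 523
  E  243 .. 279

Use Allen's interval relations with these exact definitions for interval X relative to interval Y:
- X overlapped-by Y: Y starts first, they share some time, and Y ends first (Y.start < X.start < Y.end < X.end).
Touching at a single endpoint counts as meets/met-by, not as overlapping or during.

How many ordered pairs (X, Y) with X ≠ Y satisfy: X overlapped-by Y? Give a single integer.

Checking all 156 ordered pairs for relation 'overlapped-by'; matching pairs in alphabetical order:
(A, D): A overlapped-by D ✓
(A, H): A overlapped-by H ✓
(B, A): B overlapped-by A ✓
(B, C): B overlapped-by C ✓
(B, U): B overlapped-by U ✓
(B, V): B overlapped-by V ✓
(C, U): C overlapped-by U ✓
(C, V): C overlapped-by V ✓
(E, C): E overlapped-by C ✓
(E, U): E overlapped-by U ✓
(E, V): E overlapped-by V ✓
(J, B): J overlapped-by B ✓
(J, R): J overlapped-by R ✓
(K, A): K overlapped-by A ✓
(K, B): K overlapped-by B ✓
(L, A): L overlapped-by A ✓
(Q, A): Q overlapped-by A ✓
(Q, B): Q overlapped-by B ✓
(Q, C): Q overlapped-by C ✓
(Q, E): Q overlapped-by E ✓
(Q, V): Q overlapped-by V ✓
(R, L): R overlapped-by L ✓
(U, D): U overlapped-by D ✓
(U, H): U overlapped-by H ✓
... plus 2 further pairs not listed.
Count: 26.

26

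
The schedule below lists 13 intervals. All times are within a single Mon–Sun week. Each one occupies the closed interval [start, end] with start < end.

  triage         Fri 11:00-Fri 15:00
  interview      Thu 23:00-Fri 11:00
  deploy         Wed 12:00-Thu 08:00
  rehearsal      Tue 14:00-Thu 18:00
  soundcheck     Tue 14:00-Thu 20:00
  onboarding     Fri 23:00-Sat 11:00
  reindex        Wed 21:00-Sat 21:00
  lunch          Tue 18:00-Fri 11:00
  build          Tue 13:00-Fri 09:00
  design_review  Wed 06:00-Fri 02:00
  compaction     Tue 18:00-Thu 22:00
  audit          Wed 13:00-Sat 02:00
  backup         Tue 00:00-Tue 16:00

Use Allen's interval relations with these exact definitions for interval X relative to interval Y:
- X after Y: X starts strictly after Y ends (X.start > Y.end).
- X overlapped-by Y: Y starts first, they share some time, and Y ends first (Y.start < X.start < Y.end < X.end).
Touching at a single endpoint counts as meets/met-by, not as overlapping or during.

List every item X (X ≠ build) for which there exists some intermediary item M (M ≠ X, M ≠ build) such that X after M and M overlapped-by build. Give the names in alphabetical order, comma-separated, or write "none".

onboarding

Target build = [Tue 13:00, Fri 09:00].
Intermediaries M with M overlapped-by build: audit, interview, lunch, reindex.
Via audit — items with X after audit: none.
Via interview — items with X after interview: onboarding.
Via lunch — items with X after lunch: onboarding.
Via reindex — items with X after reindex: none.
Union: onboarding.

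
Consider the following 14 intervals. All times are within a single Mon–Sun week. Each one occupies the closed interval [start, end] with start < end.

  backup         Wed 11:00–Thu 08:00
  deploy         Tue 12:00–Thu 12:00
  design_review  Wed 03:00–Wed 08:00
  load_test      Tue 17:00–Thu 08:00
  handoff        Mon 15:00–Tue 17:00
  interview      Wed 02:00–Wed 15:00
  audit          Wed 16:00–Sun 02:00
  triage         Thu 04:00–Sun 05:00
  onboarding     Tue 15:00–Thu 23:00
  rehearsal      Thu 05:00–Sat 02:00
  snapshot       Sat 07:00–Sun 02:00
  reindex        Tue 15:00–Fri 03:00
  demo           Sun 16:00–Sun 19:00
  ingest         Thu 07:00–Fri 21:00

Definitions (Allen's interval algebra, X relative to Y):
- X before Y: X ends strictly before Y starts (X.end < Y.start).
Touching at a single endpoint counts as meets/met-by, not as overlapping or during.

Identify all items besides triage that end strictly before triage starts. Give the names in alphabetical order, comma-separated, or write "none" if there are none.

Target triage = [Thu 04:00, Sun 05:00].
audit [Wed 16:00, Sun 02:00] → overlaps → no.
backup [Wed 11:00, Thu 08:00] → overlaps → no.
demo [Sun 16:00, Sun 19:00] → after → no.
deploy [Tue 12:00, Thu 12:00] → overlaps → no.
design_review [Wed 03:00, Wed 08:00] → before → yes.
handoff [Mon 15:00, Tue 17:00] → before → yes.
ingest [Thu 07:00, Fri 21:00] → during → no.
interview [Wed 02:00, Wed 15:00] → before → yes.
load_test [Tue 17:00, Thu 08:00] → overlaps → no.
onboarding [Tue 15:00, Thu 23:00] → overlaps → no.
rehearsal [Thu 05:00, Sat 02:00] → during → no.
reindex [Tue 15:00, Fri 03:00] → overlaps → no.
snapshot [Sat 07:00, Sun 02:00] → during → no.
Result: design_review, handoff, interview.

design_review, handoff, interview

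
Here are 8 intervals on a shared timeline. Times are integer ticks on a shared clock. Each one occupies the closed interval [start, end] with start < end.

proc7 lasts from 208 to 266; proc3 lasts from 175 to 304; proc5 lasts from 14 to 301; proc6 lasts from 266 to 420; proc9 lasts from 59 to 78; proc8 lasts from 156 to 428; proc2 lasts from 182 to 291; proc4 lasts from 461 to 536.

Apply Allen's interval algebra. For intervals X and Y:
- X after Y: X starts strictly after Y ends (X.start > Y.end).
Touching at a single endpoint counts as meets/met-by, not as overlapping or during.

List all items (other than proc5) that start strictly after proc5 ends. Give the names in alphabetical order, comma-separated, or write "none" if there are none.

Target proc5 = [14, 301].
proc2 [182, 291] → during → no.
proc3 [175, 304] → overlapped-by → no.
proc4 [461, 536] → after → yes.
proc6 [266, 420] → overlapped-by → no.
proc7 [208, 266] → during → no.
proc8 [156, 428] → overlapped-by → no.
proc9 [59, 78] → during → no.
Result: proc4.

proc4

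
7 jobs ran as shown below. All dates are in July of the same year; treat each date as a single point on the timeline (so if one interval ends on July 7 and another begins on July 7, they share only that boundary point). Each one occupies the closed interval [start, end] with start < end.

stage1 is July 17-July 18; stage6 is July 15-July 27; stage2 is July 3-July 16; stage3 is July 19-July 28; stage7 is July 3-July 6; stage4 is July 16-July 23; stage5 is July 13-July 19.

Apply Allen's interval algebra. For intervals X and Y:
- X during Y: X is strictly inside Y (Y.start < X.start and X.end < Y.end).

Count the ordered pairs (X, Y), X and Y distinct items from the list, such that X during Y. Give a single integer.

Checking all 42 ordered pairs for relation 'during'; matching pairs in alphabetical order:
(stage1, stage4): stage1 during stage4 ✓
(stage1, stage5): stage1 during stage5 ✓
(stage1, stage6): stage1 during stage6 ✓
(stage4, stage6): stage4 during stage6 ✓
Count: 4.

4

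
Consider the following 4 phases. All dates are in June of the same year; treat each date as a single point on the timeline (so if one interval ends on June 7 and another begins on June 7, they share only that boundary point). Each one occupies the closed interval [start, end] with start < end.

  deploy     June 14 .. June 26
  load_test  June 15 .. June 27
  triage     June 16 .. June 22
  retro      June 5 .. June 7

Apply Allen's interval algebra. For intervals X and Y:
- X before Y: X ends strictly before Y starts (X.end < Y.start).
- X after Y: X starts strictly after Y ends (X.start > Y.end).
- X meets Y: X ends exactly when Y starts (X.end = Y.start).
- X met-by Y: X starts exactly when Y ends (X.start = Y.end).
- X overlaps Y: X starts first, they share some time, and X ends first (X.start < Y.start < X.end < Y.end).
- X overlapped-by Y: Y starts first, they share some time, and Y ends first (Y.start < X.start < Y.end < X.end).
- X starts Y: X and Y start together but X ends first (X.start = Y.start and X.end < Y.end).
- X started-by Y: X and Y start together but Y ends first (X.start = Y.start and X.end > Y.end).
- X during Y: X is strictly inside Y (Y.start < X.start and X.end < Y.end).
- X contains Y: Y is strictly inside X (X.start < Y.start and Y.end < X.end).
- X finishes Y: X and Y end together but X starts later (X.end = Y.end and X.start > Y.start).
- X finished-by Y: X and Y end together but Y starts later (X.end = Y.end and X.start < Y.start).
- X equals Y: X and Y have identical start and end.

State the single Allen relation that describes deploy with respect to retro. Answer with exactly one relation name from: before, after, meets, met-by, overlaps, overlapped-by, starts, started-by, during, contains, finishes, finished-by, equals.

deploy = [June 14, June 26]; retro = [June 5, June 7].
Compare endpoints: deploy.start > retro.start, deploy.start > retro.end, deploy.end > retro.start, deploy.end > retro.end.
That pattern is 'after'.

after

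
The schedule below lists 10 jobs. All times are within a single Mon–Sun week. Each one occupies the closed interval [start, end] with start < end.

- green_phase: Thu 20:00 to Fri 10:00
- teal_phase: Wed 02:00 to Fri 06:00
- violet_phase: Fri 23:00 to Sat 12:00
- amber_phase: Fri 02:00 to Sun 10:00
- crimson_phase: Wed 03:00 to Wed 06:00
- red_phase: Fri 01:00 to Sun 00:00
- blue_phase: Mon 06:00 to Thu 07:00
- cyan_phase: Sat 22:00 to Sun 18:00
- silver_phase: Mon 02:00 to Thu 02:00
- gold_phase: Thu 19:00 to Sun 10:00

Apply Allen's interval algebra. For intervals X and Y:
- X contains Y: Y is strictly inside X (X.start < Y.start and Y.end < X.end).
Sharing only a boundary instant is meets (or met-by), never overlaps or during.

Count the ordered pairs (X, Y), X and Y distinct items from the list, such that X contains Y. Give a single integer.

8

Checking all 90 ordered pairs for relation 'contains'; matching pairs in alphabetical order:
(amber_phase, violet_phase): amber_phase contains violet_phase ✓
(blue_phase, crimson_phase): blue_phase contains crimson_phase ✓
(gold_phase, green_phase): gold_phase contains green_phase ✓
(gold_phase, red_phase): gold_phase contains red_phase ✓
(gold_phase, violet_phase): gold_phase contains violet_phase ✓
(red_phase, violet_phase): red_phase contains violet_phase ✓
(silver_phase, crimson_phase): silver_phase contains crimson_phase ✓
(teal_phase, crimson_phase): teal_phase contains crimson_phase ✓
Count: 8.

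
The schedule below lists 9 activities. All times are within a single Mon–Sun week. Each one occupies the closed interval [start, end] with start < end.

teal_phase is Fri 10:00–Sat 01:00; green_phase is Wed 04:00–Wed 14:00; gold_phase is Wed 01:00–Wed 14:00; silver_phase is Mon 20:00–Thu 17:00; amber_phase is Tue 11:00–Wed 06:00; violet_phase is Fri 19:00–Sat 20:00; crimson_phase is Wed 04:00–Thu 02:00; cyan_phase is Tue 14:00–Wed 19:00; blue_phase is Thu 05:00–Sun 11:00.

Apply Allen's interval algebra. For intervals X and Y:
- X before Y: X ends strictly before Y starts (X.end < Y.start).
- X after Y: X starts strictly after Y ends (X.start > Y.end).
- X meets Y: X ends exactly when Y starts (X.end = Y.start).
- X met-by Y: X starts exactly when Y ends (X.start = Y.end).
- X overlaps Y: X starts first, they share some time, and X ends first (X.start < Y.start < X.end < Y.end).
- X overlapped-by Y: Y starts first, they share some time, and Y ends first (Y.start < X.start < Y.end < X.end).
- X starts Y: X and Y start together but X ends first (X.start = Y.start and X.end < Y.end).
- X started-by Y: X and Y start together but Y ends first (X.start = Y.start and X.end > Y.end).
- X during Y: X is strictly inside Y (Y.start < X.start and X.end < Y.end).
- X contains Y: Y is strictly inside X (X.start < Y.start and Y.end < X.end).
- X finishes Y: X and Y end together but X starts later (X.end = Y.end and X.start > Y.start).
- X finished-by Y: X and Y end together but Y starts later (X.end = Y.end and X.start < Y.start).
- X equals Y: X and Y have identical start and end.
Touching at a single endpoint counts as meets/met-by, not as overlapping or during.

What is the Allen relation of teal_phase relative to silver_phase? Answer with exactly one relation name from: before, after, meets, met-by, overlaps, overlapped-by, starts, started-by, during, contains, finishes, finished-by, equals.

after

teal_phase = [Fri 10:00, Sat 01:00]; silver_phase = [Mon 20:00, Thu 17:00].
Compare endpoints: teal_phase.start > silver_phase.start, teal_phase.start > silver_phase.end, teal_phase.end > silver_phase.start, teal_phase.end > silver_phase.end.
That pattern is 'after'.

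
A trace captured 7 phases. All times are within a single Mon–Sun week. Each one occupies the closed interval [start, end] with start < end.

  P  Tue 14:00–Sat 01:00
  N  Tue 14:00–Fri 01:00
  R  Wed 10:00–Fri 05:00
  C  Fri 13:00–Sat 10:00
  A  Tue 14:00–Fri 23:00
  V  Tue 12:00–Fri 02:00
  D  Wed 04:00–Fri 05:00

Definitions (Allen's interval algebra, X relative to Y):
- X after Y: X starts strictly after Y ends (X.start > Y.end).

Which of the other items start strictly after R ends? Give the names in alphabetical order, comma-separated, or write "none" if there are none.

Target R = [Wed 10:00, Fri 05:00].
A [Tue 14:00, Fri 23:00] → contains → no.
C [Fri 13:00, Sat 10:00] → after → yes.
D [Wed 04:00, Fri 05:00] → finished-by → no.
N [Tue 14:00, Fri 01:00] → overlaps → no.
P [Tue 14:00, Sat 01:00] → contains → no.
V [Tue 12:00, Fri 02:00] → overlaps → no.
Result: C.

C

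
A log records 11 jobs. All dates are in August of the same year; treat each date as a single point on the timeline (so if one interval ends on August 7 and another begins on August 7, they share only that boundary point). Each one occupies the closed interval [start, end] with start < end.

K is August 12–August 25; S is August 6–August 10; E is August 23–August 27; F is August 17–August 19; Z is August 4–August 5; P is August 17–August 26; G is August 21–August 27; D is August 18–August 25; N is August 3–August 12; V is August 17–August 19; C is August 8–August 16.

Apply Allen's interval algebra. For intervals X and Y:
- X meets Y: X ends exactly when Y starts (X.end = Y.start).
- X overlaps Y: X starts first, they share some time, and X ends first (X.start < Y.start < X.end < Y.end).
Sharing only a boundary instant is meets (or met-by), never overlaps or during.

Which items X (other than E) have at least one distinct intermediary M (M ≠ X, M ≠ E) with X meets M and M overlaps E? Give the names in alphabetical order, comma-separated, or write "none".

Target E = [August 23, August 27].
Intermediaries M with M overlaps E: D, K, P.
Via D — items with X meets D: none.
Via K — items with X meets K: N.
Via P — items with X meets P: none.
Union: N.

N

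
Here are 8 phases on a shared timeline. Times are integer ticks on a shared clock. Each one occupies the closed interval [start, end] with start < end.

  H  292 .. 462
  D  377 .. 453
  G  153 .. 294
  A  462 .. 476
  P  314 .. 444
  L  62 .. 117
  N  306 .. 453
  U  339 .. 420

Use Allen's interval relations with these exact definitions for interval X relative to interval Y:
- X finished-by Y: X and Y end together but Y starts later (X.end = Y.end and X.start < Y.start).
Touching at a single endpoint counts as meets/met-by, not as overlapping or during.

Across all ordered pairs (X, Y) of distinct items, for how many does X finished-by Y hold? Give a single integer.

1

Checking all 56 ordered pairs for relation 'finished-by'; matching pairs in alphabetical order:
(N, D): N finished-by D ✓
Count: 1.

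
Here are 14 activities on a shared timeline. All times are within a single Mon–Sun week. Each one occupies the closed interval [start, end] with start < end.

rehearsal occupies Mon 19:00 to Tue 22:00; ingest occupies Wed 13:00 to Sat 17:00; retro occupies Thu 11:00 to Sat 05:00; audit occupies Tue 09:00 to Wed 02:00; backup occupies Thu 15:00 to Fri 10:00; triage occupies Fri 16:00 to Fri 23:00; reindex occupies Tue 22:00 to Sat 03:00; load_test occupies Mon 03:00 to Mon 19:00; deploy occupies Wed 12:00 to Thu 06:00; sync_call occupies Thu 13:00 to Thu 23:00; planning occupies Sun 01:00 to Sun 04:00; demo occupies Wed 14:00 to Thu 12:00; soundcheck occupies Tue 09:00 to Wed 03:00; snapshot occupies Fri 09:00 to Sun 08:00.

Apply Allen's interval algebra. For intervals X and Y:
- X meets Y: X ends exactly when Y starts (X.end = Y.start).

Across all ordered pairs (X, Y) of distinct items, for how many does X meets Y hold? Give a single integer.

2

Checking all 182 ordered pairs for relation 'meets'; matching pairs in alphabetical order:
(load_test, rehearsal): load_test meets rehearsal ✓
(rehearsal, reindex): rehearsal meets reindex ✓
Count: 2.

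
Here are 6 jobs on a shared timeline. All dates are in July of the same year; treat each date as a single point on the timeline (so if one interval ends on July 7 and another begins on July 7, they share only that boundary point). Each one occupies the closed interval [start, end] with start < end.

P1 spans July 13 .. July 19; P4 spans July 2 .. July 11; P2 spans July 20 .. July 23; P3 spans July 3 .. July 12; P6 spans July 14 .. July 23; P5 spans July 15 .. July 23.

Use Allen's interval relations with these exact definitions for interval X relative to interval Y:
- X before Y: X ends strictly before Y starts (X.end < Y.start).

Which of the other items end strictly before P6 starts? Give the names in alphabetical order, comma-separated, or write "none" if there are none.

P3, P4

Target P6 = [July 14, July 23].
P1 [July 13, July 19] → overlaps → no.
P2 [July 20, July 23] → finishes → no.
P3 [July 3, July 12] → before → yes.
P4 [July 2, July 11] → before → yes.
P5 [July 15, July 23] → finishes → no.
Result: P3, P4.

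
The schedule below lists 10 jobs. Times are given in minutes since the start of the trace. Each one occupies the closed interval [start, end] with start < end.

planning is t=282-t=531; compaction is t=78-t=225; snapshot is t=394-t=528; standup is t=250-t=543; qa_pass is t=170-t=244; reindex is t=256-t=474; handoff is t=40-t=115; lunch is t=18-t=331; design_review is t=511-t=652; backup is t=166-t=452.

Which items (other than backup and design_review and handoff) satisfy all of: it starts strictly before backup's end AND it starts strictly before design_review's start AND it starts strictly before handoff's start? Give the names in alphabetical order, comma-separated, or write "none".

Conditions: its start is strictly before backup's end (X.start < t=452) AND its start is strictly before design_review's start (X.start < t=511) AND its start is strictly before handoff's start (X.start < t=40).
compaction: start t=78 < t=452? ✓; start t=78 < t=511? ✓; start t=78 < t=40? ✗ → no.
lunch: start t=18 < t=452? ✓; start t=18 < t=511? ✓; start t=18 < t=40? ✓ → yes.
planning: start t=282 < t=452? ✓; start t=282 < t=511? ✓; start t=282 < t=40? ✗ → no.
qa_pass: start t=170 < t=452? ✓; start t=170 < t=511? ✓; start t=170 < t=40? ✗ → no.
reindex: start t=256 < t=452? ✓; start t=256 < t=511? ✓; start t=256 < t=40? ✗ → no.
snapshot: start t=394 < t=452? ✓; start t=394 < t=511? ✓; start t=394 < t=40? ✗ → no.
standup: start t=250 < t=452? ✓; start t=250 < t=511? ✓; start t=250 < t=40? ✗ → no.
Result: lunch.

lunch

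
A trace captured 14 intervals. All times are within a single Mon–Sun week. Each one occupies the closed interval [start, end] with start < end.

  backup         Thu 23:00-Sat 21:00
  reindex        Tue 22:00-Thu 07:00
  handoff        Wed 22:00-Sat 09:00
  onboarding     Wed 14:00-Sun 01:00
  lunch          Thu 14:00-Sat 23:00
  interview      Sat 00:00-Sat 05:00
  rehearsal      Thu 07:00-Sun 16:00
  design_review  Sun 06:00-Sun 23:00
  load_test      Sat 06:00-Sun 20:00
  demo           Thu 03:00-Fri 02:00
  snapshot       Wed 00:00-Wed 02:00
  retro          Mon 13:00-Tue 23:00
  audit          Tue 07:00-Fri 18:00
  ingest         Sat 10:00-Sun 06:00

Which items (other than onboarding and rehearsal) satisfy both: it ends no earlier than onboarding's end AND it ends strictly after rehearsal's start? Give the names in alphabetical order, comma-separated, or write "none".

design_review, ingest, load_test

Conditions: its end is no earlier than onboarding's end (X.end >= Sun 01:00) AND its end is strictly after rehearsal's start (X.end > Thu 07:00).
audit: end Fri 18:00 >= Sun 01:00? ✗; end Fri 18:00 > Thu 07:00? ✓ → no.
backup: end Sat 21:00 >= Sun 01:00? ✗; end Sat 21:00 > Thu 07:00? ✓ → no.
demo: end Fri 02:00 >= Sun 01:00? ✗; end Fri 02:00 > Thu 07:00? ✓ → no.
design_review: end Sun 23:00 >= Sun 01:00? ✓; end Sun 23:00 > Thu 07:00? ✓ → yes.
handoff: end Sat 09:00 >= Sun 01:00? ✗; end Sat 09:00 > Thu 07:00? ✓ → no.
ingest: end Sun 06:00 >= Sun 01:00? ✓; end Sun 06:00 > Thu 07:00? ✓ → yes.
interview: end Sat 05:00 >= Sun 01:00? ✗; end Sat 05:00 > Thu 07:00? ✓ → no.
load_test: end Sun 20:00 >= Sun 01:00? ✓; end Sun 20:00 > Thu 07:00? ✓ → yes.
lunch: end Sat 23:00 >= Sun 01:00? ✗; end Sat 23:00 > Thu 07:00? ✓ → no.
reindex: end Thu 07:00 >= Sun 01:00? ✗; end Thu 07:00 > Thu 07:00? ✗ → no.
retro: end Tue 23:00 >= Sun 01:00? ✗; end Tue 23:00 > Thu 07:00? ✗ → no.
snapshot: end Wed 02:00 >= Sun 01:00? ✗; end Wed 02:00 > Thu 07:00? ✗ → no.
Result: design_review, ingest, load_test.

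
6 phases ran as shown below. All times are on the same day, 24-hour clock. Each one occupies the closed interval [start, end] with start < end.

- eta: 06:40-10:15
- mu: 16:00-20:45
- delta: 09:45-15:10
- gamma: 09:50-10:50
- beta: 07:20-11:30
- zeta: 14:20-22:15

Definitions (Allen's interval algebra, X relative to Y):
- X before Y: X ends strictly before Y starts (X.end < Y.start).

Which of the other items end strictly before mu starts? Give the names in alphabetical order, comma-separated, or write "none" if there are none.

beta, delta, eta, gamma

Target mu = [16:00, 20:45].
beta [07:20, 11:30] → before → yes.
delta [09:45, 15:10] → before → yes.
eta [06:40, 10:15] → before → yes.
gamma [09:50, 10:50] → before → yes.
zeta [14:20, 22:15] → contains → no.
Result: beta, delta, eta, gamma.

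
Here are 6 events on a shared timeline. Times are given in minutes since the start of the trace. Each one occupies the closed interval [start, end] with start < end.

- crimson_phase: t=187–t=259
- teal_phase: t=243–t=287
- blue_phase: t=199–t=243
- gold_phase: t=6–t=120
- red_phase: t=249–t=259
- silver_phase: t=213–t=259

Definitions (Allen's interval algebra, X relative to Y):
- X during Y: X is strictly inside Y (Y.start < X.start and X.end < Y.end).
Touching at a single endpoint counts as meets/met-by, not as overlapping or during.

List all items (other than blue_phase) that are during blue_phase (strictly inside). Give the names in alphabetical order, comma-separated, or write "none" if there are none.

none

Target blue_phase = [t=199, t=243].
crimson_phase [t=187, t=259] → contains → no.
gold_phase [t=6, t=120] → before → no.
red_phase [t=249, t=259] → after → no.
silver_phase [t=213, t=259] → overlapped-by → no.
teal_phase [t=243, t=287] → met-by → no.
Result: none.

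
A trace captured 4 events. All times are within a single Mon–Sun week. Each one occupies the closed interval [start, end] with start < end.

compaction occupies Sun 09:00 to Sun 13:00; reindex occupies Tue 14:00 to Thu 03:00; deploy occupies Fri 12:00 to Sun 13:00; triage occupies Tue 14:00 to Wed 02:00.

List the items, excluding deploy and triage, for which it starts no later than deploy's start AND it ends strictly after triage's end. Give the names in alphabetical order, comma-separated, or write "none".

reindex

Conditions: its start is no later than deploy's start (X.start <= Fri 12:00) AND its end is strictly after triage's end (X.end > Wed 02:00).
compaction: start Sun 09:00 <= Fri 12:00? ✗; end Sun 13:00 > Wed 02:00? ✓ → no.
reindex: start Tue 14:00 <= Fri 12:00? ✓; end Thu 03:00 > Wed 02:00? ✓ → yes.
Result: reindex.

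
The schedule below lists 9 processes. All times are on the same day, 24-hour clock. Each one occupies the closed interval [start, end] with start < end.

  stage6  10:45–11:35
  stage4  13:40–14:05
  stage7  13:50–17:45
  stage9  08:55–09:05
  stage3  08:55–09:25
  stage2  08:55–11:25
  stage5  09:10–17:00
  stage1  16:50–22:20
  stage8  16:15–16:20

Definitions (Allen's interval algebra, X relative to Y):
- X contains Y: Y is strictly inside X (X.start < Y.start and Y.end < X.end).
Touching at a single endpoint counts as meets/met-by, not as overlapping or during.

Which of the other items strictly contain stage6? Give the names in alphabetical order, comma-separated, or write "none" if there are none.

stage5

Target stage6 = [10:45, 11:35].
stage1 [16:50, 22:20] → after → no.
stage2 [08:55, 11:25] → overlaps → no.
stage3 [08:55, 09:25] → before → no.
stage4 [13:40, 14:05] → after → no.
stage5 [09:10, 17:00] → contains → yes.
stage7 [13:50, 17:45] → after → no.
stage8 [16:15, 16:20] → after → no.
stage9 [08:55, 09:05] → before → no.
Result: stage5.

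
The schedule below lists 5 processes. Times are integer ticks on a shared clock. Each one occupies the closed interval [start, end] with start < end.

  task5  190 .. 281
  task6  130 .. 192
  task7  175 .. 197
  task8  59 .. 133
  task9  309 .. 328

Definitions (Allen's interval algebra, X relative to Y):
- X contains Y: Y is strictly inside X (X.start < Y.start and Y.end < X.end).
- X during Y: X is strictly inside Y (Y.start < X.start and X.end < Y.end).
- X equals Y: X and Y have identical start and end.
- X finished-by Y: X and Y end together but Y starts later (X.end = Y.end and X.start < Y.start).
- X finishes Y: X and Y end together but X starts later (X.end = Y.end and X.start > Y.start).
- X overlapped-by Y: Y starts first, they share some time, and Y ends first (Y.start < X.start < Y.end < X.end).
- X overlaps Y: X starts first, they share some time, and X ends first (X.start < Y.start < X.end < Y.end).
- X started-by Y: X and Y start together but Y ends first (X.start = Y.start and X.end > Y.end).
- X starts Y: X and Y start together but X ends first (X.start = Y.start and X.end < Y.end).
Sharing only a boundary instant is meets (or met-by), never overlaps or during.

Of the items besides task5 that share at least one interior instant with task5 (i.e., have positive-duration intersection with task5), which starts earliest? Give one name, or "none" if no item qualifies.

Target task5 = [190, 281].
task6 [130, 192] → overlaps → candidate.
task7 [175, 197] → overlaps → candidate.
task8 [59, 133] → before → excluded.
task9 [309, 328] → after → excluded.
Among candidates, earliest start is 130 → task6.

task6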